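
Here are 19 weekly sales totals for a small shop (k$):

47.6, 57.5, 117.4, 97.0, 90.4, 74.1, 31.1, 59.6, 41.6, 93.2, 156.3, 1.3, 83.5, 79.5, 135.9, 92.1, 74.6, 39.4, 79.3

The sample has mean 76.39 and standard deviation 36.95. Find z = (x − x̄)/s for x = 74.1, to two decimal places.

-0.06

z = (74.1 − 76.39) / 36.95 = -0.06.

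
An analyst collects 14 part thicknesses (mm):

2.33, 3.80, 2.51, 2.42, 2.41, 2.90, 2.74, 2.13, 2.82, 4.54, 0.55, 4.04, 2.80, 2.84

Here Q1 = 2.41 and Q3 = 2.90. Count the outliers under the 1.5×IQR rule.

IQR = 0.49; fences at 2.41 − 0.735 = 1.675 and 2.90 + 0.735 = 3.635.
Outside the cutoffs: 0.55, 3.80, 4.04, 4.54.

4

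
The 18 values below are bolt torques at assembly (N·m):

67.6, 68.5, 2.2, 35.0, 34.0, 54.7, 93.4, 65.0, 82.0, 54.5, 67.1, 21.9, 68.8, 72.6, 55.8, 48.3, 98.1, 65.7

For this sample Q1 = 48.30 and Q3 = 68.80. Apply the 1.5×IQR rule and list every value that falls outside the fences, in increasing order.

IQR = Q3 − Q1 = 68.80 − 48.30 = 20.50.
Lower fence = Q1 − 1.5·IQR = 48.30 − 30.75 = 17.55.
Upper fence = Q3 + 1.5·IQR = 68.80 + 30.75 = 99.55.
2.2 < 17.55 → outlier.
All remaining values lie within [17.55, 99.55].

2.2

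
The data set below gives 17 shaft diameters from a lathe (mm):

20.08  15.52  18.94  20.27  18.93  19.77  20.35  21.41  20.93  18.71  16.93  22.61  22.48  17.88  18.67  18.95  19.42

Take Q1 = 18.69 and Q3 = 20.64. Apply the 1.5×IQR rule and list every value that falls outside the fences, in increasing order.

IQR = Q3 − Q1 = 20.64 − 18.69 = 1.95.
Lower fence = Q1 − 1.5·IQR = 18.69 − 2.925 = 15.765.
Upper fence = Q3 + 1.5·IQR = 20.64 + 2.925 = 23.565.
15.52 < 15.765 → outlier.
All remaining values lie within [15.765, 23.565].

15.52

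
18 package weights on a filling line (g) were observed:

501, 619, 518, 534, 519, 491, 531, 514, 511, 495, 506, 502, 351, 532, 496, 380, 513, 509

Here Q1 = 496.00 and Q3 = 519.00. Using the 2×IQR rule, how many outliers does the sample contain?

3

IQR = 23.00; fences at 496.00 − 46.00 = 450.00 and 519.00 + 46.00 = 565.00.
Outside the cutoffs: 351, 380, 619.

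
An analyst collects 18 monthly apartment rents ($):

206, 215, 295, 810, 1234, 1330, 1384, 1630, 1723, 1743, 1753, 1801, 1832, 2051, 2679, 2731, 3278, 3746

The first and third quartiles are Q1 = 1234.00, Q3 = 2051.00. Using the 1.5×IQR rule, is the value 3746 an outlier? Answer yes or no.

yes

IQR = Q3 − Q1 = 2051.00 − 1234.00 = 817.00.
Lower fence = Q1 − 1.5·IQR = 1234.00 − 1225.50 = 8.50.
Upper fence = Q3 + 1.5·IQR = 2051.00 + 1225.50 = 3276.50.
3746 lies above the upper fence.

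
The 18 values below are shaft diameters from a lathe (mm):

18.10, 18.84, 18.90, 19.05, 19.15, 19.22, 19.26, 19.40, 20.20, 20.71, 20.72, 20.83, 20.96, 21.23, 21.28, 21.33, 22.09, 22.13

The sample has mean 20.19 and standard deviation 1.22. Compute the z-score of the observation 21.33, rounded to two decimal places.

0.93

z = (21.33 − 20.19) / 1.22 = 0.93.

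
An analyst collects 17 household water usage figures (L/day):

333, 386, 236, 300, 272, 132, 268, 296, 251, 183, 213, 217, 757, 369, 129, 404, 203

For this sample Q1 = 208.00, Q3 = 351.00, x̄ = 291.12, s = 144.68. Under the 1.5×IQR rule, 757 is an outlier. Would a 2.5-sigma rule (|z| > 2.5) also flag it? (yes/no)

yes

z = (757 − 291.12) / 144.68 = 3.22.
|z| = 3.22 > 2.5.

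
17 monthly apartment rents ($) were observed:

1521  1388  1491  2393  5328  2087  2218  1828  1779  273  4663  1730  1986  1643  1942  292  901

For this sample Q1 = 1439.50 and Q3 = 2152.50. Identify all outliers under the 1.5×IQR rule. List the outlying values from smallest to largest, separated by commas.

273, 292, 4663, 5328

IQR = Q3 − Q1 = 2152.50 − 1439.50 = 713.00.
Lower fence = Q1 − 1.5·IQR = 1439.50 − 1069.50 = 370.00.
Upper fence = Q3 + 1.5·IQR = 2152.50 + 1069.50 = 3222.00.
273 < 370.00 → outlier.
292 < 370.00 → outlier.
4663 > 3222.00 → outlier.
5328 > 3222.00 → outlier.
All remaining values lie within [370.00, 3222.00].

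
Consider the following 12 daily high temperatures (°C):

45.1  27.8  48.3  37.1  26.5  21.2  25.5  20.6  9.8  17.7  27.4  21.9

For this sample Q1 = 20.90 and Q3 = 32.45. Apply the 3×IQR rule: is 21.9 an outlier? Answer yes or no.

no

IQR = Q3 − Q1 = 32.45 − 20.90 = 11.55.
Lower fence = Q1 − 3·IQR = 20.90 − 34.65 = -13.75.
Upper fence = Q3 + 3·IQR = 32.45 + 34.65 = 67.10.
21.9 lies within [-13.75, 67.10].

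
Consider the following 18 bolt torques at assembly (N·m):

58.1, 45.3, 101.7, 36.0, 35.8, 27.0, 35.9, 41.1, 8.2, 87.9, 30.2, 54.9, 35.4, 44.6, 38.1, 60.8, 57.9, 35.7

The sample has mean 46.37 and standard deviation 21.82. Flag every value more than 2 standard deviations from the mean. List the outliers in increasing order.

101.7

Cutoffs at x̄ ± 2s: 46.37 ± 2·21.82 = [2.73, 90.01].
101.7: z = 2.54, |z| > 2 → outlier.
Every other value lies within [2.73, 90.01].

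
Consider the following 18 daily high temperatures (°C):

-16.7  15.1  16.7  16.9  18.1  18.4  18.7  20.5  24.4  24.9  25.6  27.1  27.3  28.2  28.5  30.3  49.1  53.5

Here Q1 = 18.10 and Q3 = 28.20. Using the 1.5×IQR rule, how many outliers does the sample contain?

3

IQR = 10.10; fences at 18.10 − 15.15 = 2.95 and 28.20 + 15.15 = 43.35.
Outside the cutoffs: -16.7, 49.1, 53.5.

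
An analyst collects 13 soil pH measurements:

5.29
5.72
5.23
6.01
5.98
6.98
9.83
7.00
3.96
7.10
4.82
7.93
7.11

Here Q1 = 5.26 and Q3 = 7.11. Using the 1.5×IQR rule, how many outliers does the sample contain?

0

IQR = 1.85; fences at 5.26 − 2.775 = 2.485 and 7.11 + 2.775 = 9.885.
Every value lies within the cutoffs.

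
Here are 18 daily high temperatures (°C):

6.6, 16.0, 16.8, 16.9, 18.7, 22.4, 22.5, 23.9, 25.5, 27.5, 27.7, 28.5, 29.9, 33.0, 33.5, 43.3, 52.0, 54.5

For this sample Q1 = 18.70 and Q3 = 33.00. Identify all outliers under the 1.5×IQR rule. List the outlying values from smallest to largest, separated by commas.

54.5

IQR = Q3 − Q1 = 33.00 − 18.70 = 14.30.
Lower fence = Q1 − 1.5·IQR = 18.70 − 21.45 = -2.75.
Upper fence = Q3 + 1.5·IQR = 33.00 + 21.45 = 54.45.
54.5 > 54.45 → outlier.
All remaining values lie within [-2.75, 54.45].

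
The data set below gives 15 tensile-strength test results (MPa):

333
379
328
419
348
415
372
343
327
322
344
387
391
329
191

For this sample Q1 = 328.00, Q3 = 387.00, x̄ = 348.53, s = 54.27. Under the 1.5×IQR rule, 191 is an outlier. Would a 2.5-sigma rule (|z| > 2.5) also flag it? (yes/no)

z = (191 − 348.53) / 54.27 = -2.90.
|z| = 2.90 > 2.5.

yes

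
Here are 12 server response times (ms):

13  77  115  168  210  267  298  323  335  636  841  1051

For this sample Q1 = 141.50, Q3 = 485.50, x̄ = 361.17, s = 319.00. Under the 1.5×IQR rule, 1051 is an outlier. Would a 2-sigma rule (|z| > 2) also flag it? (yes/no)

z = (1051 − 361.17) / 319.00 = 2.16.
|z| = 2.16 > 2.

yes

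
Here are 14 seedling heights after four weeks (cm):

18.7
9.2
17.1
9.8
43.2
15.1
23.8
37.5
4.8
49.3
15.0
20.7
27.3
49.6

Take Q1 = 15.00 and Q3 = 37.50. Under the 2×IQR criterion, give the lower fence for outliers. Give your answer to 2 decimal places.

-30.00

IQR = Q3 − Q1 = 37.50 − 15.00 = 22.50.
Lower fence = Q1 − 2·IQR = 15.00 − 45.00 = -30.00.
Upper fence = Q3 + 2·IQR = 37.50 + 45.00 = 82.50.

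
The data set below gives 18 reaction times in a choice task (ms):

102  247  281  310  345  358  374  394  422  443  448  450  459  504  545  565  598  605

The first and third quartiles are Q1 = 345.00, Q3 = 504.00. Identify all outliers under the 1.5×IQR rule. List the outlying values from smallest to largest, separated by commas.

102

IQR = Q3 − Q1 = 504.00 − 345.00 = 159.00.
Lower fence = Q1 − 1.5·IQR = 345.00 − 238.50 = 106.50.
Upper fence = Q3 + 1.5·IQR = 504.00 + 238.50 = 742.50.
102 < 106.50 → outlier.
All remaining values lie within [106.50, 742.50].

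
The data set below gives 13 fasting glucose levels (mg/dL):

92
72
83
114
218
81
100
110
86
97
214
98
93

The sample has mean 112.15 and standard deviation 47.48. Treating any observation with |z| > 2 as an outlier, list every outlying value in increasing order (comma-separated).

214, 218

Cutoffs at x̄ ± 2s: 112.15 ± 2·47.48 = [17.19, 207.11].
214: z = 2.15, |z| > 2 → outlier.
218: z = 2.23, |z| > 2 → outlier.
Every other value lies within [17.19, 207.11].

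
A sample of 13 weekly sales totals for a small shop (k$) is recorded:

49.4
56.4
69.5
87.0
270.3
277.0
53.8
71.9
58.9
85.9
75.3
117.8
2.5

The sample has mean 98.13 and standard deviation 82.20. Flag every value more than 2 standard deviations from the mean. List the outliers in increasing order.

Cutoffs at x̄ ± 2s: 98.13 ± 2·82.20 = [-66.27, 262.53].
270.3: z = 2.09, |z| > 2 → outlier.
277.0: z = 2.18, |z| > 2 → outlier.
Every other value lies within [-66.27, 262.53].

270.3, 277.0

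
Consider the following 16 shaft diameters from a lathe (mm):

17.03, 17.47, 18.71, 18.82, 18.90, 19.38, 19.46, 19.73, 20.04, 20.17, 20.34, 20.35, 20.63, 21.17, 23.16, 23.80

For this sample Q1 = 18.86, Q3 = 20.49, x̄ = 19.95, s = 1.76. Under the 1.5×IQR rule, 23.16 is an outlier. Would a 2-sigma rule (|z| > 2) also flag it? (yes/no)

z = (23.16 − 19.95) / 1.76 = 1.82.
|z| = 1.82 ≤ 2.

no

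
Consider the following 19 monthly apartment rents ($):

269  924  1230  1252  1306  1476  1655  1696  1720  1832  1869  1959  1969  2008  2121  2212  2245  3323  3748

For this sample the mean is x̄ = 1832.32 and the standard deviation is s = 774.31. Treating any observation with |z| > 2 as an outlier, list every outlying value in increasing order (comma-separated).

Cutoffs at x̄ ± 2s: 1832.32 ± 2·774.31 = [283.70, 3380.94].
269: z = -2.02, |z| > 2 → outlier.
3748: z = 2.47, |z| > 2 → outlier.
Every other value lies within [283.70, 3380.94].

269, 3748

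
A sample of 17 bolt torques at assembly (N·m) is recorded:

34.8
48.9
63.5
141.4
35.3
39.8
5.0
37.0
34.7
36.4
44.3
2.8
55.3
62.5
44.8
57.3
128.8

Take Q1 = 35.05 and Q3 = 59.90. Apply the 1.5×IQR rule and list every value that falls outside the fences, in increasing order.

IQR = Q3 − Q1 = 59.90 − 35.05 = 24.85.
Lower fence = Q1 − 1.5·IQR = 35.05 − 37.275 = -2.225.
Upper fence = Q3 + 1.5·IQR = 59.90 + 37.275 = 97.175.
128.8 > 97.175 → outlier.
141.4 > 97.175 → outlier.
All remaining values lie within [-2.225, 97.175].

128.8, 141.4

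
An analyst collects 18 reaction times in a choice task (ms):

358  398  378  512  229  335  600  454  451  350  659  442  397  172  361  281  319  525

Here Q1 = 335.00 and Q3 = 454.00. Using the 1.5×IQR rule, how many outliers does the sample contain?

1

IQR = 119.00; fences at 335.00 − 178.50 = 156.50 and 454.00 + 178.50 = 632.50.
Outside the cutoffs: 659.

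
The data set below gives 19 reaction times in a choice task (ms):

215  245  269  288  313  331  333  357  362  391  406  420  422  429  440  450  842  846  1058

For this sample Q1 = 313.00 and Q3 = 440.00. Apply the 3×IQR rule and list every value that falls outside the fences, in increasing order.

IQR = Q3 − Q1 = 440.00 − 313.00 = 127.00.
Lower fence = Q1 − 3·IQR = 313.00 − 381.00 = -68.00.
Upper fence = Q3 + 3·IQR = 440.00 + 381.00 = 821.00.
842 > 821.00 → outlier.
846 > 821.00 → outlier.
1058 > 821.00 → outlier.
All remaining values lie within [-68.00, 821.00].

842, 846, 1058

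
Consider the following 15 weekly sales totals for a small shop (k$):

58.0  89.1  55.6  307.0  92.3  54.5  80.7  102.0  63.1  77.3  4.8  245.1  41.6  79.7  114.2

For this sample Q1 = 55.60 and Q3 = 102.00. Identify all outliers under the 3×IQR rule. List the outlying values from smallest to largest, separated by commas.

245.1, 307.0

IQR = Q3 − Q1 = 102.00 − 55.60 = 46.40.
Lower fence = Q1 − 3·IQR = 55.60 − 139.20 = -83.60.
Upper fence = Q3 + 3·IQR = 102.00 + 139.20 = 241.20.
245.1 > 241.20 → outlier.
307.0 > 241.20 → outlier.
All remaining values lie within [-83.60, 241.20].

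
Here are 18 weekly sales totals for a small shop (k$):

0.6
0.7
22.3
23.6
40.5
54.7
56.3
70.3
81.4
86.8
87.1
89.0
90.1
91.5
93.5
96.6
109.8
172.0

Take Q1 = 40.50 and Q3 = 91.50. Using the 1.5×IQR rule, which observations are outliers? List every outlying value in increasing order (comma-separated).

IQR = Q3 − Q1 = 91.50 − 40.50 = 51.00.
Lower fence = Q1 − 1.5·IQR = 40.50 − 76.50 = -36.00.
Upper fence = Q3 + 1.5·IQR = 91.50 + 76.50 = 168.00.
172.0 > 168.00 → outlier.
All remaining values lie within [-36.00, 168.00].

172.0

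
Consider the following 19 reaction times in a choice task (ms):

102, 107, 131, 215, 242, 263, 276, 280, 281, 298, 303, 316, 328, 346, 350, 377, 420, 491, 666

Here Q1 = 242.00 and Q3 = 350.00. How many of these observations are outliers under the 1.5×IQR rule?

1

IQR = 108.00; fences at 242.00 − 162.00 = 80.00 and 350.00 + 162.00 = 512.00.
Outside the cutoffs: 666.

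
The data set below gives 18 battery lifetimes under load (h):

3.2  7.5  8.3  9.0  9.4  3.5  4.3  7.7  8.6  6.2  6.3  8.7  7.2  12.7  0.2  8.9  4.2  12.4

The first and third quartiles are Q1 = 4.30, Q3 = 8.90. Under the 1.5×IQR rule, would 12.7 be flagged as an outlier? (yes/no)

IQR = Q3 − Q1 = 8.90 − 4.30 = 4.60.
Lower fence = Q1 − 1.5·IQR = 4.30 − 6.90 = -2.60.
Upper fence = Q3 + 1.5·IQR = 8.90 + 6.90 = 15.80.
12.7 lies within [-2.60, 15.80].

no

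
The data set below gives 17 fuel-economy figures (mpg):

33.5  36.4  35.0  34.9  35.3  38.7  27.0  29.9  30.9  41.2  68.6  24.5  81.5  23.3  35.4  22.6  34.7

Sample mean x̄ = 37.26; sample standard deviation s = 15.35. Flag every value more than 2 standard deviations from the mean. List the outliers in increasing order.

68.6, 81.5

Cutoffs at x̄ ± 2s: 37.26 ± 2·15.35 = [6.56, 67.96].
68.6: z = 2.04, |z| > 2 → outlier.
81.5: z = 2.88, |z| > 2 → outlier.
Every other value lies within [6.56, 67.96].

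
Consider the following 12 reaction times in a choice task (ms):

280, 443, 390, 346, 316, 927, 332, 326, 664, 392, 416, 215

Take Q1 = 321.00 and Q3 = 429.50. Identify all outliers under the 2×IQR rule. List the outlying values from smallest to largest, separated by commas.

664, 927

IQR = Q3 − Q1 = 429.50 − 321.00 = 108.50.
Lower fence = Q1 − 2·IQR = 321.00 − 217.00 = 104.00.
Upper fence = Q3 + 2·IQR = 429.50 + 217.00 = 646.50.
664 > 646.50 → outlier.
927 > 646.50 → outlier.
All remaining values lie within [104.00, 646.50].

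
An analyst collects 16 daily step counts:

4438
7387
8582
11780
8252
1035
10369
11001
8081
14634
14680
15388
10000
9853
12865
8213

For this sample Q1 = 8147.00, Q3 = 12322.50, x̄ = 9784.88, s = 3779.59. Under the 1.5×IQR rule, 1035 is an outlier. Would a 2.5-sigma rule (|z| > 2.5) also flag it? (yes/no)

z = (1035 − 9784.88) / 3779.59 = -2.32.
|z| = 2.32 ≤ 2.5.

no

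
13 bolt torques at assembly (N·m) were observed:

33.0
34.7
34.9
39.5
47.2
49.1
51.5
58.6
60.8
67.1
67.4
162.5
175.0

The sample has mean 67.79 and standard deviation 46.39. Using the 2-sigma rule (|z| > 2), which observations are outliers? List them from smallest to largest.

Cutoffs at x̄ ± 2s: 67.79 ± 2·46.39 = [-24.99, 160.57].
162.5: z = 2.04, |z| > 2 → outlier.
175.0: z = 2.31, |z| > 2 → outlier.
Every other value lies within [-24.99, 160.57].

162.5, 175.0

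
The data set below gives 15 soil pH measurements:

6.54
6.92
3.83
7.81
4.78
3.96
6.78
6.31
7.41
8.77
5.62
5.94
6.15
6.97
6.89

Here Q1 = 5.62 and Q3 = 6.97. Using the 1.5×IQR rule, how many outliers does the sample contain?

0

IQR = 1.35; fences at 5.62 − 2.025 = 3.595 and 6.97 + 2.025 = 8.995.
Every value lies within the cutoffs.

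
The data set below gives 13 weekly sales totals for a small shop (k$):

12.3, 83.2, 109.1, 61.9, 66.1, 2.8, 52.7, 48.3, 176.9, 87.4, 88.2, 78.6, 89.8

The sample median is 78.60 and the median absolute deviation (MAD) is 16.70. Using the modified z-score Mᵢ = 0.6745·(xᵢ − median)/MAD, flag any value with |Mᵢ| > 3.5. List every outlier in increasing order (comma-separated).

176.9

|Mᵢ| > 3.5 ⇔ |xᵢ − 78.60| > 3.5·16.70/0.6745 = 86.66.
So outliers lie outside [-8.06, 165.26].
176.9: M = 3.97 → outlier.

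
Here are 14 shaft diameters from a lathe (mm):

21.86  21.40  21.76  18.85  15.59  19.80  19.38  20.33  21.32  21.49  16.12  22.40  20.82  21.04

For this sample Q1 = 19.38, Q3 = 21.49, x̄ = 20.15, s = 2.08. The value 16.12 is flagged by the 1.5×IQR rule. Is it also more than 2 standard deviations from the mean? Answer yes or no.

no

z = (16.12 − 20.15) / 2.08 = -1.94.
|z| = 1.94 ≤ 2.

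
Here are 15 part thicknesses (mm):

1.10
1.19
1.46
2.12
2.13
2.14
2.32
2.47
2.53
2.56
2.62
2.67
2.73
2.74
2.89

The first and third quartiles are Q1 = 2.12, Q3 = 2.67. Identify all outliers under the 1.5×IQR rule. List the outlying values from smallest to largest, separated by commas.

1.10, 1.19

IQR = Q3 − Q1 = 2.67 − 2.12 = 0.55.
Lower fence = Q1 − 1.5·IQR = 2.12 − 0.825 = 1.295.
Upper fence = Q3 + 1.5·IQR = 2.67 + 0.825 = 3.495.
1.10 < 1.295 → outlier.
1.19 < 1.295 → outlier.
All remaining values lie within [1.295, 3.495].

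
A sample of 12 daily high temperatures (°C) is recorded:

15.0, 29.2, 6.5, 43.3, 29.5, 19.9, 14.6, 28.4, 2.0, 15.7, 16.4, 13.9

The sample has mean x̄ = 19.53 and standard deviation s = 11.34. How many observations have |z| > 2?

1

Cutoffs: x̄ ± 2s = [-3.15, 42.21].
Outside the cutoffs: 43.3.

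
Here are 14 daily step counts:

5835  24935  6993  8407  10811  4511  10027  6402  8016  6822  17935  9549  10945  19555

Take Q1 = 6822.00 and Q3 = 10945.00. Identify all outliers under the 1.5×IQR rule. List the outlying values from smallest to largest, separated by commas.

17935, 19555, 24935

IQR = Q3 − Q1 = 10945.00 − 6822.00 = 4123.00.
Lower fence = Q1 − 1.5·IQR = 6822.00 − 6184.50 = 637.50.
Upper fence = Q3 + 1.5·IQR = 10945.00 + 6184.50 = 17129.50.
17935 > 17129.50 → outlier.
19555 > 17129.50 → outlier.
24935 > 17129.50 → outlier.
All remaining values lie within [637.50, 17129.50].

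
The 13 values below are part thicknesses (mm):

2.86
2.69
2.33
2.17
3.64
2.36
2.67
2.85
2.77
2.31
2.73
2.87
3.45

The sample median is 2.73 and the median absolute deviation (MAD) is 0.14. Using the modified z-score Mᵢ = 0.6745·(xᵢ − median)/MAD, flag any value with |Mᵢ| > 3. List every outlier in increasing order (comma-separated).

3.45, 3.64

|Mᵢ| > 3 ⇔ |xᵢ − 2.73| > 3·0.14/0.6745 = 0.62.
So outliers lie outside [2.11, 3.35].
3.45: M = 3.47 → outlier.
3.64: M = 4.38 → outlier.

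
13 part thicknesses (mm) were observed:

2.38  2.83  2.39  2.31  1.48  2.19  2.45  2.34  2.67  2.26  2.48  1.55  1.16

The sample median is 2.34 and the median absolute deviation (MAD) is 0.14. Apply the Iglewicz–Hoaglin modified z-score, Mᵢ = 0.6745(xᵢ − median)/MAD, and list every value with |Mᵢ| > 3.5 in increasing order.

|Mᵢ| > 3.5 ⇔ |xᵢ − 2.34| > 3.5·0.14/0.6745 = 0.73.
So outliers lie outside [1.61, 3.07].
1.16: M = -5.69 → outlier.
1.48: M = -4.14 → outlier.
1.55: M = -3.81 → outlier.

1.16, 1.48, 1.55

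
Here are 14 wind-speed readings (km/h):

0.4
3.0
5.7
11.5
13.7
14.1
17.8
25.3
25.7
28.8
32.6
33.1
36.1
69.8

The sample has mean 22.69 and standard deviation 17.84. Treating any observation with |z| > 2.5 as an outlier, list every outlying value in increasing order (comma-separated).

Cutoffs at x̄ ± 2.5s: 22.69 ± 2.5·17.84 = [-21.91, 67.29].
69.8: z = 2.64, |z| > 2.5 → outlier.
Every other value lies within [-21.91, 67.29].

69.8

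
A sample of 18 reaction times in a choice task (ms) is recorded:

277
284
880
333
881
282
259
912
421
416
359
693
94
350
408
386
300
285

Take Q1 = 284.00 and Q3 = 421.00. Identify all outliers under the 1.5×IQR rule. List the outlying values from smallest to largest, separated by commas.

IQR = Q3 − Q1 = 421.00 − 284.00 = 137.00.
Lower fence = Q1 − 1.5·IQR = 284.00 − 205.50 = 78.50.
Upper fence = Q3 + 1.5·IQR = 421.00 + 205.50 = 626.50.
693 > 626.50 → outlier.
880 > 626.50 → outlier.
881 > 626.50 → outlier.
912 > 626.50 → outlier.
All remaining values lie within [78.50, 626.50].

693, 880, 881, 912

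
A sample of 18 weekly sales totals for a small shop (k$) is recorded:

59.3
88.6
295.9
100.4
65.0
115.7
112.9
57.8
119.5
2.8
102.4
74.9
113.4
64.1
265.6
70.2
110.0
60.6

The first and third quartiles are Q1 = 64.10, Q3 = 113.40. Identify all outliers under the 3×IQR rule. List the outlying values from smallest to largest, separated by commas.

265.6, 295.9

IQR = Q3 − Q1 = 113.40 − 64.10 = 49.30.
Lower fence = Q1 − 3·IQR = 64.10 − 147.90 = -83.80.
Upper fence = Q3 + 3·IQR = 113.40 + 147.90 = 261.30.
265.6 > 261.30 → outlier.
295.9 > 261.30 → outlier.
All remaining values lie within [-83.80, 261.30].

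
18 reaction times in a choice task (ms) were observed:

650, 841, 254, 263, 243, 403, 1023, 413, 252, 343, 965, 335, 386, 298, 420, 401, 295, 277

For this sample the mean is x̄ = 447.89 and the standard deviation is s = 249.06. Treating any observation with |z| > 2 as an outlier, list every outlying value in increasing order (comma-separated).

965, 1023

Cutoffs at x̄ ± 2s: 447.89 ± 2·249.06 = [-50.23, 946.01].
965: z = 2.08, |z| > 2 → outlier.
1023: z = 2.31, |z| > 2 → outlier.
Every other value lies within [-50.23, 946.01].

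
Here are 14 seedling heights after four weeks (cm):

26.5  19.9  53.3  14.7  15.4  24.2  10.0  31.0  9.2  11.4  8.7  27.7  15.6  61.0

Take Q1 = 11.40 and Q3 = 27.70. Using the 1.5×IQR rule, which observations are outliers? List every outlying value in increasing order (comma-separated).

53.3, 61.0

IQR = Q3 − Q1 = 27.70 − 11.40 = 16.30.
Lower fence = Q1 − 1.5·IQR = 11.40 − 24.45 = -13.05.
Upper fence = Q3 + 1.5·IQR = 27.70 + 24.45 = 52.15.
53.3 > 52.15 → outlier.
61.0 > 52.15 → outlier.
All remaining values lie within [-13.05, 52.15].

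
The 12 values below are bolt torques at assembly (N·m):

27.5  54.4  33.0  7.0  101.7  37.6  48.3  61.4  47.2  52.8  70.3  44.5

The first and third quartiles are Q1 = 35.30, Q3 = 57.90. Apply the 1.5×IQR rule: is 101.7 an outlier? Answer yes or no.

yes

IQR = Q3 − Q1 = 57.90 − 35.30 = 22.60.
Lower fence = Q1 − 1.5·IQR = 35.30 − 33.90 = 1.40.
Upper fence = Q3 + 1.5·IQR = 57.90 + 33.90 = 91.80.
101.7 lies above the upper fence.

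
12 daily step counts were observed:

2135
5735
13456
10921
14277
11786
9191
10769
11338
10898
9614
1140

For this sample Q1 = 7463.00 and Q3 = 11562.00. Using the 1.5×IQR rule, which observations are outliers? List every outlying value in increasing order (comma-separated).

IQR = Q3 − Q1 = 11562.00 − 7463.00 = 4099.00.
Lower fence = Q1 − 1.5·IQR = 7463.00 − 6148.50 = 1314.50.
Upper fence = Q3 + 1.5·IQR = 11562.00 + 6148.50 = 17710.50.
1140 < 1314.50 → outlier.
All remaining values lie within [1314.50, 17710.50].

1140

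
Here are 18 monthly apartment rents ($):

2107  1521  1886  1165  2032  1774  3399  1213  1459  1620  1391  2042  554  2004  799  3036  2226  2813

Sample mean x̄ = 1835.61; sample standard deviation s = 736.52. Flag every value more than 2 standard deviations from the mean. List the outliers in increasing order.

Cutoffs at x̄ ± 2s: 1835.61 ± 2·736.52 = [362.57, 3308.65].
3399: z = 2.12, |z| > 2 → outlier.
Every other value lies within [362.57, 3308.65].

3399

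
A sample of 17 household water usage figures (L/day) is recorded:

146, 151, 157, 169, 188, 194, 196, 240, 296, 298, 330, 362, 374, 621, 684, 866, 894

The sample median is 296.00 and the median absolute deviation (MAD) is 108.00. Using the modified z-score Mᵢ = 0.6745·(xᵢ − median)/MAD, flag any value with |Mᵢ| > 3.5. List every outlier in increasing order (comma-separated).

|Mᵢ| > 3.5 ⇔ |xᵢ − 296.00| > 3.5·108.00/0.6745 = 560.42.
So outliers lie outside [-264.42, 856.42].
866: M = 3.56 → outlier.
894: M = 3.73 → outlier.

866, 894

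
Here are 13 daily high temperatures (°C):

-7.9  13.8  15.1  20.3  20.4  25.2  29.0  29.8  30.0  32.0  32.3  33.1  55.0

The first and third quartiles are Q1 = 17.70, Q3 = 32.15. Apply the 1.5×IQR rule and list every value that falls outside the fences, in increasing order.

IQR = Q3 − Q1 = 32.15 − 17.70 = 14.45.
Lower fence = Q1 − 1.5·IQR = 17.70 − 21.675 = -3.975.
Upper fence = Q3 + 1.5·IQR = 32.15 + 21.675 = 53.825.
-7.9 < -3.975 → outlier.
55.0 > 53.825 → outlier.
All remaining values lie within [-3.975, 53.825].

-7.9, 55.0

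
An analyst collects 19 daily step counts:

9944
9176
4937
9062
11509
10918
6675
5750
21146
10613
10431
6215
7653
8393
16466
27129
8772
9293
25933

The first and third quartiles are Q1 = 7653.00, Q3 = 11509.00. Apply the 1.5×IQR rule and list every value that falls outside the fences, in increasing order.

IQR = Q3 − Q1 = 11509.00 − 7653.00 = 3856.00.
Lower fence = Q1 − 1.5·IQR = 7653.00 − 5784.00 = 1869.00.
Upper fence = Q3 + 1.5·IQR = 11509.00 + 5784.00 = 17293.00.
21146 > 17293.00 → outlier.
25933 > 17293.00 → outlier.
27129 > 17293.00 → outlier.
All remaining values lie within [1869.00, 17293.00].

21146, 25933, 27129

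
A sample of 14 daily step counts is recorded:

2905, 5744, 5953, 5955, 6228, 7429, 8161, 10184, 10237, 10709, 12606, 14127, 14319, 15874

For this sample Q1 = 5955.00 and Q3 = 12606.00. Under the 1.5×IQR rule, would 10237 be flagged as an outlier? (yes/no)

no

IQR = Q3 − Q1 = 12606.00 − 5955.00 = 6651.00.
Lower fence = Q1 − 1.5·IQR = 5955.00 − 9976.50 = -4021.50.
Upper fence = Q3 + 1.5·IQR = 12606.00 + 9976.50 = 22582.50.
10237 lies within [-4021.50, 22582.50].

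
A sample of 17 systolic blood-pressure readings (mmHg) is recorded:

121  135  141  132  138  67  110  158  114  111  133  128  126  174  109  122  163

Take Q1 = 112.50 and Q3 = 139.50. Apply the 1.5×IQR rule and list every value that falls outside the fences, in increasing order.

67

IQR = Q3 − Q1 = 139.50 − 112.50 = 27.00.
Lower fence = Q1 − 1.5·IQR = 112.50 − 40.50 = 72.00.
Upper fence = Q3 + 1.5·IQR = 139.50 + 40.50 = 180.00.
67 < 72.00 → outlier.
All remaining values lie within [72.00, 180.00].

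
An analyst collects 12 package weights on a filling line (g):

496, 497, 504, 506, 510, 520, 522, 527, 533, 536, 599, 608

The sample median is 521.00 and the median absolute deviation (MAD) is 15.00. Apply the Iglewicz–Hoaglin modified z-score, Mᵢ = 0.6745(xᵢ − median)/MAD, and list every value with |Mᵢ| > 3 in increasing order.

|Mᵢ| > 3 ⇔ |xᵢ − 521.00| > 3·15.00/0.6745 = 66.72.
So outliers lie outside [454.28, 587.72].
599: M = 3.51 → outlier.
608: M = 3.91 → outlier.

599, 608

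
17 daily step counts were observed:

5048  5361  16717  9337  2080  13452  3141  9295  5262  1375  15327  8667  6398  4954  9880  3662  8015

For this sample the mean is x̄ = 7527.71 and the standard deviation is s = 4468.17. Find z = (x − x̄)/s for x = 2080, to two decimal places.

-1.22

z = (2080 − 7527.71) / 4468.17 = -1.22.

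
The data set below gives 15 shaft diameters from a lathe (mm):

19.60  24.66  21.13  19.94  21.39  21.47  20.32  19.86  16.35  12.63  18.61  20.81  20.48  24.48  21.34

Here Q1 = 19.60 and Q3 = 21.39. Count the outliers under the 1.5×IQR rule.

IQR = 1.79; fences at 19.60 − 2.685 = 16.915 and 21.39 + 2.685 = 24.075.
Outside the cutoffs: 12.63, 16.35, 24.48, 24.66.

4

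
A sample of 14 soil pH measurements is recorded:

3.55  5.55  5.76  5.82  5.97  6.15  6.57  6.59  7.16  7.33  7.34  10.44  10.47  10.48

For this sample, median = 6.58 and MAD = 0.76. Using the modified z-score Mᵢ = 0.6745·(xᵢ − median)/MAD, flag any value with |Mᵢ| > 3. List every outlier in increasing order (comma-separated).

10.44, 10.47, 10.48

|Mᵢ| > 3 ⇔ |xᵢ − 6.58| > 3·0.76/0.6745 = 3.38.
So outliers lie outside [3.20, 9.96].
10.44: M = 3.43 → outlier.
10.47: M = 3.45 → outlier.
10.48: M = 3.46 → outlier.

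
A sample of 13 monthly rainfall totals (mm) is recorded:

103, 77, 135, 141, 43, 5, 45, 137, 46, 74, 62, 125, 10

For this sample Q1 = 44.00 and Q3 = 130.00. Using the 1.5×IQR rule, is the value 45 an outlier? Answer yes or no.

no

IQR = Q3 − Q1 = 130.00 − 44.00 = 86.00.
Lower fence = Q1 − 1.5·IQR = 44.00 − 129.00 = -85.00.
Upper fence = Q3 + 1.5·IQR = 130.00 + 129.00 = 259.00.
45 lies within [-85.00, 259.00].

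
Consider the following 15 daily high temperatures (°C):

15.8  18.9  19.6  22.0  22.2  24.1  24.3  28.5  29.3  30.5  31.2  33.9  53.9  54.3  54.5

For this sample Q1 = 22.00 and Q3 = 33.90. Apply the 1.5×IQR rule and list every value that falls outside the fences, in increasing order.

IQR = Q3 − Q1 = 33.90 − 22.00 = 11.90.
Lower fence = Q1 − 1.5·IQR = 22.00 − 17.85 = 4.15.
Upper fence = Q3 + 1.5·IQR = 33.90 + 17.85 = 51.75.
53.9 > 51.75 → outlier.
54.3 > 51.75 → outlier.
54.5 > 51.75 → outlier.
All remaining values lie within [4.15, 51.75].

53.9, 54.3, 54.5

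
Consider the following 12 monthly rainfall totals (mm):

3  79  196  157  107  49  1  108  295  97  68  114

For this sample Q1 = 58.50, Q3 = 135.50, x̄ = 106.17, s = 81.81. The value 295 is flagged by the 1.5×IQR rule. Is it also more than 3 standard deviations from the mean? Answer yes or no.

no

z = (295 − 106.17) / 81.81 = 2.31.
|z| = 2.31 ≤ 3.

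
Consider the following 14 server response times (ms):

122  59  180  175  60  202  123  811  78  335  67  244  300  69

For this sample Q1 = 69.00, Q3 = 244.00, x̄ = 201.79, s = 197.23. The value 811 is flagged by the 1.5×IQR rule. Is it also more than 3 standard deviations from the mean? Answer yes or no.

yes

z = (811 − 201.79) / 197.23 = 3.09.
|z| = 3.09 > 3.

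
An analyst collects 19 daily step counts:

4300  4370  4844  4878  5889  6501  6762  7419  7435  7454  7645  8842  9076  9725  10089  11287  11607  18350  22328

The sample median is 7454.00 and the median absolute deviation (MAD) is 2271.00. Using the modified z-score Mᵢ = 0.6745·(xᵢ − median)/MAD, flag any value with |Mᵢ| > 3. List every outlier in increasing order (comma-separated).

18350, 22328

|Mᵢ| > 3 ⇔ |xᵢ − 7454.00| > 3·2271.00/0.6745 = 10100.82.
So outliers lie outside [-2646.82, 17554.82].
18350: M = 3.24 → outlier.
22328: M = 4.42 → outlier.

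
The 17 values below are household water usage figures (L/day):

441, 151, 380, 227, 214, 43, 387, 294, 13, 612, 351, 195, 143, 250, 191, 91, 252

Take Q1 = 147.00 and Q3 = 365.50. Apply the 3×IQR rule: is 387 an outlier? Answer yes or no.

IQR = Q3 − Q1 = 365.50 − 147.00 = 218.50.
Lower fence = Q1 − 3·IQR = 147.00 − 655.50 = -508.50.
Upper fence = Q3 + 3·IQR = 365.50 + 655.50 = 1021.00.
387 lies within [-508.50, 1021.00].

no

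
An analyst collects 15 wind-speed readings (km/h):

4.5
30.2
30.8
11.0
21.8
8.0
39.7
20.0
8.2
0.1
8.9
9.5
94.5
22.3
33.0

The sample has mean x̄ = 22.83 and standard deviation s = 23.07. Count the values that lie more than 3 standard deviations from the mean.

Cutoffs: x̄ ± 3s = [-46.38, 92.04].
Outside the cutoffs: 94.5.

1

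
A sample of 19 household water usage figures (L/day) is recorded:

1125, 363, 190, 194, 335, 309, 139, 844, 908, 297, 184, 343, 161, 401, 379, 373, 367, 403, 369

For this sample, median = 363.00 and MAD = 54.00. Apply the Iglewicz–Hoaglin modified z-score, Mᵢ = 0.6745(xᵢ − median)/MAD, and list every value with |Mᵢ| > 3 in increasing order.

844, 908, 1125

|Mᵢ| > 3 ⇔ |xᵢ − 363.00| > 3·54.00/0.6745 = 240.18.
So outliers lie outside [122.82, 603.18].
844: M = 6.01 → outlier.
908: M = 6.81 → outlier.
1125: M = 9.52 → outlier.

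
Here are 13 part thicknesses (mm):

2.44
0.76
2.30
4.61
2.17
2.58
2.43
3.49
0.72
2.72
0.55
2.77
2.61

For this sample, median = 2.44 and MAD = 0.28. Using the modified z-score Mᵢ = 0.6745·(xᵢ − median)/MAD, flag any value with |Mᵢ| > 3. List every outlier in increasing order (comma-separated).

|Mᵢ| > 3 ⇔ |xᵢ − 2.44| > 3·0.28/0.6745 = 1.25.
So outliers lie outside [1.19, 3.69].
0.55: M = -4.55 → outlier.
0.72: M = -4.14 → outlier.
0.76: M = -4.05 → outlier.
4.61: M = 5.23 → outlier.

0.55, 0.72, 0.76, 4.61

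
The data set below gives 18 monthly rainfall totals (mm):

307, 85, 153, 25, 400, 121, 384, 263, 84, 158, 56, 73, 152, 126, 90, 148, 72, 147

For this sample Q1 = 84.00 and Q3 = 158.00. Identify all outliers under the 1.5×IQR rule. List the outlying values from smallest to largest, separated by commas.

307, 384, 400

IQR = Q3 − Q1 = 158.00 − 84.00 = 74.00.
Lower fence = Q1 − 1.5·IQR = 84.00 − 111.00 = -27.00.
Upper fence = Q3 + 1.5·IQR = 158.00 + 111.00 = 269.00.
307 > 269.00 → outlier.
384 > 269.00 → outlier.
400 > 269.00 → outlier.
All remaining values lie within [-27.00, 269.00].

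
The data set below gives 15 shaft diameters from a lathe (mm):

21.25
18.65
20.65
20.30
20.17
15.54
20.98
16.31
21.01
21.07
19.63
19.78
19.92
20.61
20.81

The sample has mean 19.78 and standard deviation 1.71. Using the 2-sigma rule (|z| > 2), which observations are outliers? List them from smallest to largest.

Cutoffs at x̄ ± 2s: 19.78 ± 2·1.71 = [16.36, 23.20].
15.54: z = -2.48, |z| > 2 → outlier.
16.31: z = -2.03, |z| > 2 → outlier.
Every other value lies within [16.36, 23.20].

15.54, 16.31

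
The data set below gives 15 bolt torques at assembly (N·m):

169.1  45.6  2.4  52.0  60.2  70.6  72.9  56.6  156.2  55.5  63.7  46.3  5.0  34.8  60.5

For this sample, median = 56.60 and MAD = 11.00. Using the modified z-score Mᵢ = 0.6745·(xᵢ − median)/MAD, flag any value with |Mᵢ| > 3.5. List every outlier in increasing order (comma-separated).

|Mᵢ| > 3.5 ⇔ |xᵢ − 56.60| > 3.5·11.00/0.6745 = 57.08.
So outliers lie outside [-0.48, 113.68].
156.2: M = 6.11 → outlier.
169.1: M = 6.90 → outlier.

156.2, 169.1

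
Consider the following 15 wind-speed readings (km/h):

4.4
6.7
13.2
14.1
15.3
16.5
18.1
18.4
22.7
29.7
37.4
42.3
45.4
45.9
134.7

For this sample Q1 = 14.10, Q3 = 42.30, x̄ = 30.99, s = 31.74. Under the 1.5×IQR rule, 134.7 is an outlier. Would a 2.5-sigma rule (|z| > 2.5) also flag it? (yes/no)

z = (134.7 − 30.99) / 31.74 = 3.27.
|z| = 3.27 > 2.5.

yes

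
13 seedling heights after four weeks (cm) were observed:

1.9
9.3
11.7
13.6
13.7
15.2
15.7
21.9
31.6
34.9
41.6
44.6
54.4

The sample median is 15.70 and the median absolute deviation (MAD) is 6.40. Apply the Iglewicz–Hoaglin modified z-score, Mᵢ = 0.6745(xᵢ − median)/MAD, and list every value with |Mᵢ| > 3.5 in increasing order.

|Mᵢ| > 3.5 ⇔ |xᵢ − 15.70| > 3.5·6.40/0.6745 = 33.21.
So outliers lie outside [-17.51, 48.91].
54.4: M = 4.08 → outlier.

54.4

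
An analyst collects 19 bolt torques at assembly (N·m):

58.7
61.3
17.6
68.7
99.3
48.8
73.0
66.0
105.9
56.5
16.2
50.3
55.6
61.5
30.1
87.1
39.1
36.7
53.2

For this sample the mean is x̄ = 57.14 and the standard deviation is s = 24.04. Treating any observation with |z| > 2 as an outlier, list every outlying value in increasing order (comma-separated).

105.9

Cutoffs at x̄ ± 2s: 57.14 ± 2·24.04 = [9.06, 105.22].
105.9: z = 2.03, |z| > 2 → outlier.
Every other value lies within [9.06, 105.22].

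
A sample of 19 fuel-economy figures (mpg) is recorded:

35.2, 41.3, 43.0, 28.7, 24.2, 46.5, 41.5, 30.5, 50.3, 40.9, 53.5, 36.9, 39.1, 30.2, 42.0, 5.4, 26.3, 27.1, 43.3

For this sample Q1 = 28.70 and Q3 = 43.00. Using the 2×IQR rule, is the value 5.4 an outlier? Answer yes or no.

IQR = Q3 − Q1 = 43.00 − 28.70 = 14.30.
Lower fence = Q1 − 2·IQR = 28.70 − 28.60 = 0.10.
Upper fence = Q3 + 2·IQR = 43.00 + 28.60 = 71.60.
5.4 lies within [0.10, 71.60].

no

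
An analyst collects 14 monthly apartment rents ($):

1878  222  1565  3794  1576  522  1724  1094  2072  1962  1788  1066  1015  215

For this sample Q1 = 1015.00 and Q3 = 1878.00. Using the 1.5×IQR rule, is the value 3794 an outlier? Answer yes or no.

IQR = Q3 − Q1 = 1878.00 − 1015.00 = 863.00.
Lower fence = Q1 − 1.5·IQR = 1015.00 − 1294.50 = -279.50.
Upper fence = Q3 + 1.5·IQR = 1878.00 + 1294.50 = 3172.50.
3794 lies above the upper fence.

yes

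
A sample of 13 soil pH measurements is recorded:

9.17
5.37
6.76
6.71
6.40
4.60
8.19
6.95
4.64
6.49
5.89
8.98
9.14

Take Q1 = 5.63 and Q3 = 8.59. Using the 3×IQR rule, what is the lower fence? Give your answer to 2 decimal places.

IQR = Q3 − Q1 = 8.59 − 5.63 = 2.96.
Lower fence = Q1 − 3·IQR = 5.63 − 8.88 = -3.25.
Upper fence = Q3 + 3·IQR = 8.59 + 8.88 = 17.47.

-3.25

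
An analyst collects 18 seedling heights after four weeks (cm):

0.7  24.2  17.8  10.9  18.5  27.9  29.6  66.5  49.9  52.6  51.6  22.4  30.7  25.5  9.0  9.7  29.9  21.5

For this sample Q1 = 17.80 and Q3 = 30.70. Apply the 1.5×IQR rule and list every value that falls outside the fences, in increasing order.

51.6, 52.6, 66.5

IQR = Q3 − Q1 = 30.70 − 17.80 = 12.90.
Lower fence = Q1 − 1.5·IQR = 17.80 − 19.35 = -1.55.
Upper fence = Q3 + 1.5·IQR = 30.70 + 19.35 = 50.05.
51.6 > 50.05 → outlier.
52.6 > 50.05 → outlier.
66.5 > 50.05 → outlier.
All remaining values lie within [-1.55, 50.05].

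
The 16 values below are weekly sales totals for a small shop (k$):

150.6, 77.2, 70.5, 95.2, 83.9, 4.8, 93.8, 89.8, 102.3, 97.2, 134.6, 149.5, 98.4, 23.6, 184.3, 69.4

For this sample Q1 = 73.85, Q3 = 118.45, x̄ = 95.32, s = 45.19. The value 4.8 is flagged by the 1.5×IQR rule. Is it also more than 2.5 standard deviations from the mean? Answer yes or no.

z = (4.8 − 95.32) / 45.19 = -2.00.
|z| = 2.00 ≤ 2.5.

no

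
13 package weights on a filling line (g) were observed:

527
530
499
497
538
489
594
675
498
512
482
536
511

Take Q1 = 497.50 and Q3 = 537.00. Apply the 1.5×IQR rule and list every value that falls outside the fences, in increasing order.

IQR = Q3 − Q1 = 537.00 − 497.50 = 39.50.
Lower fence = Q1 − 1.5·IQR = 497.50 − 59.25 = 438.25.
Upper fence = Q3 + 1.5·IQR = 537.00 + 59.25 = 596.25.
675 > 596.25 → outlier.
All remaining values lie within [438.25, 596.25].

675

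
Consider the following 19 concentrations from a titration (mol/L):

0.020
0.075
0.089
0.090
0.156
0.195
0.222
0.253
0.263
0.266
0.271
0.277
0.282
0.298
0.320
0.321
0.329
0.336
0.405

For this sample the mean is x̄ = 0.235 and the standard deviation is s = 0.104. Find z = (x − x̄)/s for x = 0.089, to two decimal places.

-1.40

z = (0.089 − 0.235) / 0.104 = -1.40.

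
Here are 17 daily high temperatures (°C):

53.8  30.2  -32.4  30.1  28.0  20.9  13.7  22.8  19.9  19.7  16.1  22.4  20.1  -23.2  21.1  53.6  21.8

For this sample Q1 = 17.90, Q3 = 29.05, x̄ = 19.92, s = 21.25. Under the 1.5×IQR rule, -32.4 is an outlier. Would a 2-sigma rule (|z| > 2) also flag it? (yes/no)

yes

z = (-32.4 − 19.92) / 21.25 = -2.46.
|z| = 2.46 > 2.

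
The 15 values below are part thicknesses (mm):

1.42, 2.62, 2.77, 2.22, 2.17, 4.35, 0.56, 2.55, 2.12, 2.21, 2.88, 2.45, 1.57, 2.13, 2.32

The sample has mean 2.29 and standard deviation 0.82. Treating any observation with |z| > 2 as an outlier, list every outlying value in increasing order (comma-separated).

Cutoffs at x̄ ± 2s: 2.29 ± 2·0.82 = [0.65, 3.93].
0.56: z = -2.11, |z| > 2 → outlier.
4.35: z = 2.51, |z| > 2 → outlier.
Every other value lies within [0.65, 3.93].

0.56, 4.35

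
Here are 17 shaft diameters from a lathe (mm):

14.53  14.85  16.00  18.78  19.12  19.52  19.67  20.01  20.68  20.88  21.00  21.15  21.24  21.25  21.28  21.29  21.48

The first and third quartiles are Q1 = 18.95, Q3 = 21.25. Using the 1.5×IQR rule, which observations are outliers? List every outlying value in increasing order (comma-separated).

IQR = Q3 − Q1 = 21.25 − 18.95 = 2.30.
Lower fence = Q1 − 1.5·IQR = 18.95 − 3.45 = 15.50.
Upper fence = Q3 + 1.5·IQR = 21.25 + 3.45 = 24.70.
14.53 < 15.50 → outlier.
14.85 < 15.50 → outlier.
All remaining values lie within [15.50, 24.70].

14.53, 14.85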